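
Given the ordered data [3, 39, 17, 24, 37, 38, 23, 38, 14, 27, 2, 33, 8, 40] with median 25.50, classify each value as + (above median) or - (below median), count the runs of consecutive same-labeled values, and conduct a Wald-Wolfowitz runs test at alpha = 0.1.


Step 1: Compute median = 25.50; label A = above, B = below.
Labels in order: BABBAABABABABA  (n_A = 7, n_B = 7)
Step 2: Count runs R = 12.
Step 3: Under H0 (random ordering), E[R] = 2*n_A*n_B/(n_A+n_B) + 1 = 2*7*7/14 + 1 = 8.0000.
        Var[R] = 2*n_A*n_B*(2*n_A*n_B - n_A - n_B) / ((n_A+n_B)^2 * (n_A+n_B-1)) = 8232/2548 = 3.2308.
        SD[R] = 1.7974.
Step 4: Continuity-corrected z = (R - 0.5 - E[R]) / SD[R] = (12 - 0.5 - 8.0000) / 1.7974 = 1.9472.
Step 5: Two-sided p-value via normal approximation = 2*(1 - Phi(|z|)) = 0.051508.
Step 6: alpha = 0.1. reject H0.

R = 12, z = 1.9472, p = 0.051508, reject H0.


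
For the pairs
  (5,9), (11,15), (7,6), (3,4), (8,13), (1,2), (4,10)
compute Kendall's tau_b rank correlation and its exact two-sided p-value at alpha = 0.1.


Step 1: Enumerate the 21 unordered pairs (i,j) with i<j and classify each by sign(x_j-x_i) * sign(y_j-y_i).
  (1,2):dx=+6,dy=+6->C; (1,3):dx=+2,dy=-3->D; (1,4):dx=-2,dy=-5->C; (1,5):dx=+3,dy=+4->C
  (1,6):dx=-4,dy=-7->C; (1,7):dx=-1,dy=+1->D; (2,3):dx=-4,dy=-9->C; (2,4):dx=-8,dy=-11->C
  (2,5):dx=-3,dy=-2->C; (2,6):dx=-10,dy=-13->C; (2,7):dx=-7,dy=-5->C; (3,4):dx=-4,dy=-2->C
  (3,5):dx=+1,dy=+7->C; (3,6):dx=-6,dy=-4->C; (3,7):dx=-3,dy=+4->D; (4,5):dx=+5,dy=+9->C
  (4,6):dx=-2,dy=-2->C; (4,7):dx=+1,dy=+6->C; (5,6):dx=-7,dy=-11->C; (5,7):dx=-4,dy=-3->C
  (6,7):dx=+3,dy=+8->C
Step 2: C = 18, D = 3, total pairs = 21.
Step 3: tau = (C - D)/(n(n-1)/2) = (18 - 3)/21 = 0.714286.
Step 4: Exact two-sided p-value (enumerate n! = 5040 permutations of y under H0): p = 0.030159.
Step 5: alpha = 0.1. reject H0.

tau_b = 0.7143 (C=18, D=3), p = 0.030159, reject H0.


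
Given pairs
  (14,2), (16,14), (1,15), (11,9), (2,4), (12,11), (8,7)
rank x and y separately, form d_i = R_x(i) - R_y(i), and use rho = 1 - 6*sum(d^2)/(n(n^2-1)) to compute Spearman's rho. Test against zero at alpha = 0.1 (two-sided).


Step 1: Rank x and y separately (midranks; no ties here).
rank(x): 14->6, 16->7, 1->1, 11->4, 2->2, 12->5, 8->3
rank(y): 2->1, 14->6, 15->7, 9->4, 4->2, 11->5, 7->3
Step 2: d_i = R_x(i) - R_y(i); compute d_i^2.
  (6-1)^2=25, (7-6)^2=1, (1-7)^2=36, (4-4)^2=0, (2-2)^2=0, (5-5)^2=0, (3-3)^2=0
sum(d^2) = 62.
Step 3: rho = 1 - 6*62 / (7*(7^2 - 1)) = 1 - 372/336 = -0.107143.
Step 4: Under H0, t = rho * sqrt((n-2)/(1-rho^2)) = -0.2410 ~ t(5).
Step 5: Two-sided p-value from the t-distribution with 5 df = 0.819151.
Step 6: alpha = 0.1. fail to reject H0.

rho = -0.1071, p = 0.819151, fail to reject H0 at alpha = 0.1.


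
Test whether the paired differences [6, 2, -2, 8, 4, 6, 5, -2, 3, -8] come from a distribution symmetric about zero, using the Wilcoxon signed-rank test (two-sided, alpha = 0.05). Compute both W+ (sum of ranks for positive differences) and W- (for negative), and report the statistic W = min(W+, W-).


Step 1: Drop any zero differences (none here) and take |d_i|.
|d| = [6, 2, 2, 8, 4, 6, 5, 2, 3, 8]
Step 2: Midrank |d_i| (ties get averaged ranks).
ranks: |6|->7.5, |2|->2, |2|->2, |8|->9.5, |4|->5, |6|->7.5, |5|->6, |2|->2, |3|->4, |8|->9.5
Step 3: Attach original signs; sum ranks with positive sign and with negative sign.
W+ = 7.5 + 2 + 9.5 + 5 + 7.5 + 6 + 4 = 41.5
W- = 2 + 2 + 9.5 = 13.5
(Check: W+ + W- = 55 should equal n(n+1)/2 = 55.)
Step 4: Test statistic W = min(W+, W-) = 13.5.
Step 5: Ties in |d|, so use the tie-corrected normal approximation.
        E[W] = n(n+1)/4 = 10*11/4 = 27.5.
        Tie groups: |d|=2 (t=3), |d|=6 (t=2), |d|=8 (t=2); sum(t^3 - t) = 36.
        Var[W] = n(n+1)(2n+1)/24 - sum(t^3-t)/48 = 2310/24 - 36/48 = 95.5.
        z = (W - E[W]) / sqrt(Var[W]) = (13.5 - 27.5) / 9.7724 = -1.4326.
        Two-sided p = 2*Phi(z) = 0.151971.
Step 6: alpha = 0.05. fail to reject H0.

W+ = 41.5, W- = 13.5, W = min = 13.5, p = 0.151971, fail to reject H0.


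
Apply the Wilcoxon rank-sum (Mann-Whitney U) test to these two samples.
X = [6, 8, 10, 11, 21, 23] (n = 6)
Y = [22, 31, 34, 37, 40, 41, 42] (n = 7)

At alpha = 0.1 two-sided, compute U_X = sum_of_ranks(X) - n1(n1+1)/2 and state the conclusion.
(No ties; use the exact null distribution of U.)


Step 1: Combine and sort all 13 observations; assign midranks.
sorted (value, group): (6,X), (8,X), (10,X), (11,X), (21,X), (22,Y), (23,X), (31,Y), (34,Y), (37,Y), (40,Y), (41,Y), (42,Y)
ranks: 6->1, 8->2, 10->3, 11->4, 21->5, 22->6, 23->7, 31->8, 34->9, 37->10, 40->11, 41->12, 42->13
Step 2: Rank sum for X: R1 = 1 + 2 + 3 + 4 + 5 + 7 = 22.
Step 3: U_X = R1 - n1(n1+1)/2 = 22 - 6*7/2 = 22 - 21 = 1.
       U_Y = n1*n2 - U_X = 42 - 1 = 41.
Step 4: No ties, so the exact null distribution of U (based on enumerating the C(13,6) = 1716 equally likely rank assignments) gives the two-sided p-value.
Step 5: p-value = 0.002331; compare to alpha = 0.1. reject H0.

U_X = 1, p = 0.002331, reject H0 at alpha = 0.1.


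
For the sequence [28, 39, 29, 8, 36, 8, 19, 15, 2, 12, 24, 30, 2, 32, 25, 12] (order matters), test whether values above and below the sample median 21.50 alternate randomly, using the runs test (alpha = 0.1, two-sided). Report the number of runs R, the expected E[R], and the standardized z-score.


Step 1: Compute median = 21.50; label A = above, B = below.
Labels in order: AAABABBBBBAABAAB  (n_A = 8, n_B = 8)
Step 2: Count runs R = 8.
Step 3: Under H0 (random ordering), E[R] = 2*n_A*n_B/(n_A+n_B) + 1 = 2*8*8/16 + 1 = 9.0000.
        Var[R] = 2*n_A*n_B*(2*n_A*n_B - n_A - n_B) / ((n_A+n_B)^2 * (n_A+n_B-1)) = 14336/3840 = 3.7333.
        SD[R] = 1.9322.
Step 4: Continuity-corrected z = (R + 0.5 - E[R]) / SD[R] = (8 + 0.5 - 9.0000) / 1.9322 = -0.2588.
Step 5: Two-sided p-value via normal approximation = 2*(1 - Phi(|z|)) = 0.795809.
Step 6: alpha = 0.1. fail to reject H0.

R = 8, z = -0.2588, p = 0.795809, fail to reject H0.


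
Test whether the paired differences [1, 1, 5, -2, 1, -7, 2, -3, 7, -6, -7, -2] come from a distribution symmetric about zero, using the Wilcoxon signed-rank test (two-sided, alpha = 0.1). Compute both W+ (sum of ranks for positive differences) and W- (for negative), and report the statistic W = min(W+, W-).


Step 1: Drop any zero differences (none here) and take |d_i|.
|d| = [1, 1, 5, 2, 1, 7, 2, 3, 7, 6, 7, 2]
Step 2: Midrank |d_i| (ties get averaged ranks).
ranks: |1|->2, |1|->2, |5|->8, |2|->5, |1|->2, |7|->11, |2|->5, |3|->7, |7|->11, |6|->9, |7|->11, |2|->5
Step 3: Attach original signs; sum ranks with positive sign and with negative sign.
W+ = 2 + 2 + 8 + 2 + 5 + 11 = 30
W- = 5 + 11 + 7 + 9 + 11 + 5 = 48
(Check: W+ + W- = 78 should equal n(n+1)/2 = 78.)
Step 4: Test statistic W = min(W+, W-) = 30.
Step 5: Ties in |d|, so use the tie-corrected normal approximation.
        E[W] = n(n+1)/4 = 12*13/4 = 39.
        Tie groups: |d|=1 (t=3), |d|=2 (t=3), |d|=7 (t=3); sum(t^3 - t) = 72.
        Var[W] = n(n+1)(2n+1)/24 - sum(t^3-t)/48 = 3900/24 - 72/48 = 161.
        z = (W - E[W]) / sqrt(Var[W]) = (30 - 39) / 12.6886 = -0.7093.
        Two-sided p = 2*Phi(z) = 0.478139.
Step 6: alpha = 0.1. fail to reject H0.

W+ = 30, W- = 48, W = min = 30, p = 0.478139, fail to reject H0.


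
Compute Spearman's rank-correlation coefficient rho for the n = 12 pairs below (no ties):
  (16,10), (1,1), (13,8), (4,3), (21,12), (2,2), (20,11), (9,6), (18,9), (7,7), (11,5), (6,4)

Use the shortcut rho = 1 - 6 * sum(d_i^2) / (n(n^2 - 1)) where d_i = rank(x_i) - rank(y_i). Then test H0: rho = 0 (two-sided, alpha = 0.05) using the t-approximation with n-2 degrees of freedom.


Step 1: Rank x and y separately (midranks; no ties here).
rank(x): 16->9, 1->1, 13->8, 4->3, 21->12, 2->2, 20->11, 9->6, 18->10, 7->5, 11->7, 6->4
rank(y): 10->10, 1->1, 8->8, 3->3, 12->12, 2->2, 11->11, 6->6, 9->9, 7->7, 5->5, 4->4
Step 2: d_i = R_x(i) - R_y(i); compute d_i^2.
  (9-10)^2=1, (1-1)^2=0, (8-8)^2=0, (3-3)^2=0, (12-12)^2=0, (2-2)^2=0, (11-11)^2=0, (6-6)^2=0, (10-9)^2=1, (5-7)^2=4, (7-5)^2=4, (4-4)^2=0
sum(d^2) = 10.
Step 3: rho = 1 - 6*10 / (12*(12^2 - 1)) = 1 - 60/1716 = 0.965035.
Step 4: Under H0, t = rho * sqrt((n-2)/(1-rho^2)) = 11.6424 ~ t(10).
Step 5: Two-sided p-value from the t-distribution with 10 df = 0.000000.
Step 6: alpha = 0.05. reject H0.

rho = 0.9650, p = 0.000000, reject H0 at alpha = 0.05.


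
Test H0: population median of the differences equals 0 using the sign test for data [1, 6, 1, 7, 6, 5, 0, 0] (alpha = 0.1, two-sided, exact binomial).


Step 1: Discard zero differences. Original n = 8; n_eff = number of nonzero differences = 6.
Nonzero differences (with sign): +1, +6, +1, +7, +6, +5
Step 2: Count signs: positive = 6, negative = 0.
Step 3: Under H0: P(positive) = 0.5, so the number of positives S ~ Bin(6, 0.5).
Step 4: Two-sided exact p-value = sum of Bin(6,0.5) probabilities at or below the observed probability = 0.031250.
Step 5: alpha = 0.1. reject H0.

n_eff = 6, pos = 6, neg = 0, p = 0.031250, reject H0.


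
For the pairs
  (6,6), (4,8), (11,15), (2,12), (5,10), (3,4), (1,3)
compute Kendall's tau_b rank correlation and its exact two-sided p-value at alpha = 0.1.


Step 1: Enumerate the 21 unordered pairs (i,j) with i<j and classify each by sign(x_j-x_i) * sign(y_j-y_i).
  (1,2):dx=-2,dy=+2->D; (1,3):dx=+5,dy=+9->C; (1,4):dx=-4,dy=+6->D; (1,5):dx=-1,dy=+4->D
  (1,6):dx=-3,dy=-2->C; (1,7):dx=-5,dy=-3->C; (2,3):dx=+7,dy=+7->C; (2,4):dx=-2,dy=+4->D
  (2,5):dx=+1,dy=+2->C; (2,6):dx=-1,dy=-4->C; (2,7):dx=-3,dy=-5->C; (3,4):dx=-9,dy=-3->C
  (3,5):dx=-6,dy=-5->C; (3,6):dx=-8,dy=-11->C; (3,7):dx=-10,dy=-12->C; (4,5):dx=+3,dy=-2->D
  (4,6):dx=+1,dy=-8->D; (4,7):dx=-1,dy=-9->C; (5,6):dx=-2,dy=-6->C; (5,7):dx=-4,dy=-7->C
  (6,7):dx=-2,dy=-1->C
Step 2: C = 15, D = 6, total pairs = 21.
Step 3: tau = (C - D)/(n(n-1)/2) = (15 - 6)/21 = 0.428571.
Step 4: Exact two-sided p-value (enumerate n! = 5040 permutations of y under H0): p = 0.238889.
Step 5: alpha = 0.1. fail to reject H0.

tau_b = 0.4286 (C=15, D=6), p = 0.238889, fail to reject H0.


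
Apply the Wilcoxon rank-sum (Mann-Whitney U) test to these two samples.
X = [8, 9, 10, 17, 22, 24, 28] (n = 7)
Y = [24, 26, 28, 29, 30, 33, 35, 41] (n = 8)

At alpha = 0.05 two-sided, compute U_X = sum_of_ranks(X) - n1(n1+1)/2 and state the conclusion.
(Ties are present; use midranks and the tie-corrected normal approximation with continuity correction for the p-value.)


Step 1: Combine and sort all 15 observations; assign midranks.
sorted (value, group): (8,X), (9,X), (10,X), (17,X), (22,X), (24,X), (24,Y), (26,Y), (28,X), (28,Y), (29,Y), (30,Y), (33,Y), (35,Y), (41,Y)
ranks: 8->1, 9->2, 10->3, 17->4, 22->5, 24->6.5, 24->6.5, 26->8, 28->9.5, 28->9.5, 29->11, 30->12, 33->13, 35->14, 41->15
Step 2: Rank sum for X: R1 = 1 + 2 + 3 + 4 + 5 + 6.5 + 9.5 = 31.
Step 3: U_X = R1 - n1(n1+1)/2 = 31 - 7*8/2 = 31 - 28 = 3.
       U_Y = n1*n2 - U_X = 56 - 3 = 53.
Step 4: Ties are present, so use the tie-corrected normal approximation (with continuity correction) for the p-value.
Step 5: p-value = 0.004506; compare to alpha = 0.05. reject H0.

U_X = 3, p = 0.004506, reject H0 at alpha = 0.05.


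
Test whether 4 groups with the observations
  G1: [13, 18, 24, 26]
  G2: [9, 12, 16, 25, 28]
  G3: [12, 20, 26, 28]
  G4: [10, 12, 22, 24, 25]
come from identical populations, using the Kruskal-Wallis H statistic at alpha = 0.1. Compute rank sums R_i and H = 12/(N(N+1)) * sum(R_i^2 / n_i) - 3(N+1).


Step 1: Combine all N = 18 observations and assign midranks.
sorted (value, group, rank): (9,G2,1), (10,G4,2), (12,G2,4), (12,G3,4), (12,G4,4), (13,G1,6), (16,G2,7), (18,G1,8), (20,G3,9), (22,G4,10), (24,G1,11.5), (24,G4,11.5), (25,G2,13.5), (25,G4,13.5), (26,G1,15.5), (26,G3,15.5), (28,G2,17.5), (28,G3,17.5)
Step 2: Sum ranks within each group.
R_1 = 41 (n_1 = 4)
R_2 = 43 (n_2 = 5)
R_3 = 46 (n_3 = 4)
R_4 = 41 (n_4 = 5)
Step 3: H = 12/(N(N+1)) * sum(R_i^2/n_i) - 3(N+1)
     = 12/(18*19) * (41^2/4 + 43^2/5 + 46^2/4 + 41^2/5) - 3*19
     = 0.035088 * 1655.25 - 57
     = 1.078947.
Step 4: Ties present; correction factor C = 1 - 48/(18^3 - 18) = 0.991744. Corrected H = 1.078947 / 0.991744 = 1.087929.
Step 5: Under H0, H ~ chi^2(3); p-value = 0.779989.
Step 6: alpha = 0.1. fail to reject H0.

H = 1.0879, df = 3, p = 0.779989, fail to reject H0.


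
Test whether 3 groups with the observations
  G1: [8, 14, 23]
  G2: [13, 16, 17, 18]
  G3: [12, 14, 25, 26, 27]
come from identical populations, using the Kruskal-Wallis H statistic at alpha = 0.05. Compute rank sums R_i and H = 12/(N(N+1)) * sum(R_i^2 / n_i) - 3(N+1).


Step 1: Combine all N = 12 observations and assign midranks.
sorted (value, group, rank): (8,G1,1), (12,G3,2), (13,G2,3), (14,G1,4.5), (14,G3,4.5), (16,G2,6), (17,G2,7), (18,G2,8), (23,G1,9), (25,G3,10), (26,G3,11), (27,G3,12)
Step 2: Sum ranks within each group.
R_1 = 14.5 (n_1 = 3)
R_2 = 24 (n_2 = 4)
R_3 = 39.5 (n_3 = 5)
Step 3: H = 12/(N(N+1)) * sum(R_i^2/n_i) - 3(N+1)
     = 12/(12*13) * (14.5^2/3 + 24^2/4 + 39.5^2/5) - 3*13
     = 0.076923 * 526.133 - 39
     = 1.471795.
Step 4: Ties present; correction factor C = 1 - 6/(12^3 - 12) = 0.996503. Corrected H = 1.471795 / 0.996503 = 1.476959.
Step 5: Under H0, H ~ chi^2(2); p-value = 0.477840.
Step 6: alpha = 0.05. fail to reject H0.

H = 1.4770, df = 2, p = 0.477840, fail to reject H0.


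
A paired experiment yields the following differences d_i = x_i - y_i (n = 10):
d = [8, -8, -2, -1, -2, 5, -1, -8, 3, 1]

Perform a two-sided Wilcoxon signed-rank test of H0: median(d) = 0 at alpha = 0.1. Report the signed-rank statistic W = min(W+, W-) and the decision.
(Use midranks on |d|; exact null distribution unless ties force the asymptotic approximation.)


Step 1: Drop any zero differences (none here) and take |d_i|.
|d| = [8, 8, 2, 1, 2, 5, 1, 8, 3, 1]
Step 2: Midrank |d_i| (ties get averaged ranks).
ranks: |8|->9, |8|->9, |2|->4.5, |1|->2, |2|->4.5, |5|->7, |1|->2, |8|->9, |3|->6, |1|->2
Step 3: Attach original signs; sum ranks with positive sign and with negative sign.
W+ = 9 + 7 + 6 + 2 = 24
W- = 9 + 4.5 + 2 + 4.5 + 2 + 9 = 31
(Check: W+ + W- = 55 should equal n(n+1)/2 = 55.)
Step 4: Test statistic W = min(W+, W-) = 24.
Step 5: Ties in |d|, so use the tie-corrected normal approximation.
        E[W] = n(n+1)/4 = 10*11/4 = 27.5.
        Tie groups: |d|=1 (t=3), |d|=2 (t=2), |d|=8 (t=3); sum(t^3 - t) = 54.
        Var[W] = n(n+1)(2n+1)/24 - sum(t^3-t)/48 = 2310/24 - 54/48 = 95.125.
        z = (W - E[W]) / sqrt(Var[W]) = (24 - 27.5) / 9.7532 = -0.3589.
        Two-sided p = 2*Phi(z) = 0.719703.
Step 6: alpha = 0.1. fail to reject H0.

W+ = 24, W- = 31, W = min = 24, p = 0.719703, fail to reject H0.


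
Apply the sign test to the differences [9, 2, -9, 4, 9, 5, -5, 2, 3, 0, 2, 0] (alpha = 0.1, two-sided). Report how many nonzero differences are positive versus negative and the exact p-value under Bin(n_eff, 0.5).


Step 1: Discard zero differences. Original n = 12; n_eff = number of nonzero differences = 10.
Nonzero differences (with sign): +9, +2, -9, +4, +9, +5, -5, +2, +3, +2
Step 2: Count signs: positive = 8, negative = 2.
Step 3: Under H0: P(positive) = 0.5, so the number of positives S ~ Bin(10, 0.5).
Step 4: Two-sided exact p-value = sum of Bin(10,0.5) probabilities at or below the observed probability = 0.109375.
Step 5: alpha = 0.1. fail to reject H0.

n_eff = 10, pos = 8, neg = 2, p = 0.109375, fail to reject H0.


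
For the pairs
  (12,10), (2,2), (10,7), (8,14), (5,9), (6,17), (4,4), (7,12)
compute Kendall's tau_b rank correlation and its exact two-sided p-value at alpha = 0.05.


Step 1: Enumerate the 28 unordered pairs (i,j) with i<j and classify each by sign(x_j-x_i) * sign(y_j-y_i).
  (1,2):dx=-10,dy=-8->C; (1,3):dx=-2,dy=-3->C; (1,4):dx=-4,dy=+4->D; (1,5):dx=-7,dy=-1->C
  (1,6):dx=-6,dy=+7->D; (1,7):dx=-8,dy=-6->C; (1,8):dx=-5,dy=+2->D; (2,3):dx=+8,dy=+5->C
  (2,4):dx=+6,dy=+12->C; (2,5):dx=+3,dy=+7->C; (2,6):dx=+4,dy=+15->C; (2,7):dx=+2,dy=+2->C
  (2,8):dx=+5,dy=+10->C; (3,4):dx=-2,dy=+7->D; (3,5):dx=-5,dy=+2->D; (3,6):dx=-4,dy=+10->D
  (3,7):dx=-6,dy=-3->C; (3,8):dx=-3,dy=+5->D; (4,5):dx=-3,dy=-5->C; (4,6):dx=-2,dy=+3->D
  (4,7):dx=-4,dy=-10->C; (4,8):dx=-1,dy=-2->C; (5,6):dx=+1,dy=+8->C; (5,7):dx=-1,dy=-5->C
  (5,8):dx=+2,dy=+3->C; (6,7):dx=-2,dy=-13->C; (6,8):dx=+1,dy=-5->D; (7,8):dx=+3,dy=+8->C
Step 2: C = 19, D = 9, total pairs = 28.
Step 3: tau = (C - D)/(n(n-1)/2) = (19 - 9)/28 = 0.357143.
Step 4: Exact two-sided p-value (enumerate n! = 40320 permutations of y under H0): p = 0.275099.
Step 5: alpha = 0.05. fail to reject H0.

tau_b = 0.3571 (C=19, D=9), p = 0.275099, fail to reject H0.


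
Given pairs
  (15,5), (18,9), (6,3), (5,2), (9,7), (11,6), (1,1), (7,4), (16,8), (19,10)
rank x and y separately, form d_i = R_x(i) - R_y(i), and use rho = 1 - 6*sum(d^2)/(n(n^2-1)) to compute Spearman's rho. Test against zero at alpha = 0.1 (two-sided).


Step 1: Rank x and y separately (midranks; no ties here).
rank(x): 15->7, 18->9, 6->3, 5->2, 9->5, 11->6, 1->1, 7->4, 16->8, 19->10
rank(y): 5->5, 9->9, 3->3, 2->2, 7->7, 6->6, 1->1, 4->4, 8->8, 10->10
Step 2: d_i = R_x(i) - R_y(i); compute d_i^2.
  (7-5)^2=4, (9-9)^2=0, (3-3)^2=0, (2-2)^2=0, (5-7)^2=4, (6-6)^2=0, (1-1)^2=0, (4-4)^2=0, (8-8)^2=0, (10-10)^2=0
sum(d^2) = 8.
Step 3: rho = 1 - 6*8 / (10*(10^2 - 1)) = 1 - 48/990 = 0.951515.
Step 4: Under H0, t = rho * sqrt((n-2)/(1-rho^2)) = 8.7493 ~ t(8).
Step 5: Two-sided p-value from the t-distribution with 8 df = 0.000023.
Step 6: alpha = 0.1. reject H0.

rho = 0.9515, p = 0.000023, reject H0 at alpha = 0.1.


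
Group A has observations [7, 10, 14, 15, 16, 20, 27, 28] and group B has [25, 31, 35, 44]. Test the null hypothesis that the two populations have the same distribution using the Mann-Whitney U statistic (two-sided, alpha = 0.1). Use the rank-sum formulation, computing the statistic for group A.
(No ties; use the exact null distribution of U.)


Step 1: Combine and sort all 12 observations; assign midranks.
sorted (value, group): (7,X), (10,X), (14,X), (15,X), (16,X), (20,X), (25,Y), (27,X), (28,X), (31,Y), (35,Y), (44,Y)
ranks: 7->1, 10->2, 14->3, 15->4, 16->5, 20->6, 25->7, 27->8, 28->9, 31->10, 35->11, 44->12
Step 2: Rank sum for X: R1 = 1 + 2 + 3 + 4 + 5 + 6 + 8 + 9 = 38.
Step 3: U_X = R1 - n1(n1+1)/2 = 38 - 8*9/2 = 38 - 36 = 2.
       U_Y = n1*n2 - U_X = 32 - 2 = 30.
Step 4: No ties, so the exact null distribution of U (based on enumerating the C(12,8) = 495 equally likely rank assignments) gives the two-sided p-value.
Step 5: p-value = 0.016162; compare to alpha = 0.1. reject H0.

U_X = 2, p = 0.016162, reject H0 at alpha = 0.1.


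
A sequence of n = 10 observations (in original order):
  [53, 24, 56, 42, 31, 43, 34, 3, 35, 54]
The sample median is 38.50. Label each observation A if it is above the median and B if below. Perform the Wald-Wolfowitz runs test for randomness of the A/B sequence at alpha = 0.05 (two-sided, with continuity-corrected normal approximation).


Step 1: Compute median = 38.50; label A = above, B = below.
Labels in order: ABAABABBBA  (n_A = 5, n_B = 5)
Step 2: Count runs R = 7.
Step 3: Under H0 (random ordering), E[R] = 2*n_A*n_B/(n_A+n_B) + 1 = 2*5*5/10 + 1 = 6.0000.
        Var[R] = 2*n_A*n_B*(2*n_A*n_B - n_A - n_B) / ((n_A+n_B)^2 * (n_A+n_B-1)) = 2000/900 = 2.2222.
        SD[R] = 1.4907.
Step 4: Continuity-corrected z = (R - 0.5 - E[R]) / SD[R] = (7 - 0.5 - 6.0000) / 1.4907 = 0.3354.
Step 5: Two-sided p-value via normal approximation = 2*(1 - Phi(|z|)) = 0.737316.
Step 6: alpha = 0.05. fail to reject H0.

R = 7, z = 0.3354, p = 0.737316, fail to reject H0.


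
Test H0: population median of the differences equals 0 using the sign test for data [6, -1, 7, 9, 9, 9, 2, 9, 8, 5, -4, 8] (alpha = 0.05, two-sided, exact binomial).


Step 1: Discard zero differences. Original n = 12; n_eff = number of nonzero differences = 12.
Nonzero differences (with sign): +6, -1, +7, +9, +9, +9, +2, +9, +8, +5, -4, +8
Step 2: Count signs: positive = 10, negative = 2.
Step 3: Under H0: P(positive) = 0.5, so the number of positives S ~ Bin(12, 0.5).
Step 4: Two-sided exact p-value = sum of Bin(12,0.5) probabilities at or below the observed probability = 0.038574.
Step 5: alpha = 0.05. reject H0.

n_eff = 12, pos = 10, neg = 2, p = 0.038574, reject H0.


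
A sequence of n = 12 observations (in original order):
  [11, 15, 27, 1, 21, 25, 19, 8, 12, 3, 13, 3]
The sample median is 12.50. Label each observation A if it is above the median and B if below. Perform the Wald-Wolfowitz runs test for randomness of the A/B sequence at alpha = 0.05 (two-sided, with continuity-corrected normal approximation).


Step 1: Compute median = 12.50; label A = above, B = below.
Labels in order: BAABAAABBBAB  (n_A = 6, n_B = 6)
Step 2: Count runs R = 7.
Step 3: Under H0 (random ordering), E[R] = 2*n_A*n_B/(n_A+n_B) + 1 = 2*6*6/12 + 1 = 7.0000.
        Var[R] = 2*n_A*n_B*(2*n_A*n_B - n_A - n_B) / ((n_A+n_B)^2 * (n_A+n_B-1)) = 4320/1584 = 2.7273.
        SD[R] = 1.6514.
Step 4: R = E[R], so z = 0 with no continuity correction.
Step 5: Two-sided p-value via normal approximation = 2*(1 - Phi(|z|)) = 1.000000.
Step 6: alpha = 0.05. fail to reject H0.

R = 7, z = 0.0000, p = 1.000000, fail to reject H0.


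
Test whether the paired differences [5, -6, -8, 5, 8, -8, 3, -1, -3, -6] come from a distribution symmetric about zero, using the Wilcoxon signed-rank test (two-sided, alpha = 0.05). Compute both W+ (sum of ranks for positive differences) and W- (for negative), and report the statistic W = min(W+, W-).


Step 1: Drop any zero differences (none here) and take |d_i|.
|d| = [5, 6, 8, 5, 8, 8, 3, 1, 3, 6]
Step 2: Midrank |d_i| (ties get averaged ranks).
ranks: |5|->4.5, |6|->6.5, |8|->9, |5|->4.5, |8|->9, |8|->9, |3|->2.5, |1|->1, |3|->2.5, |6|->6.5
Step 3: Attach original signs; sum ranks with positive sign and with negative sign.
W+ = 4.5 + 4.5 + 9 + 2.5 = 20.5
W- = 6.5 + 9 + 9 + 1 + 2.5 + 6.5 = 34.5
(Check: W+ + W- = 55 should equal n(n+1)/2 = 55.)
Step 4: Test statistic W = min(W+, W-) = 20.5.
Step 5: Ties in |d|, so use the tie-corrected normal approximation.
        E[W] = n(n+1)/4 = 10*11/4 = 27.5.
        Tie groups: |d|=3 (t=2), |d|=5 (t=2), |d|=6 (t=2), |d|=8 (t=3); sum(t^3 - t) = 42.
        Var[W] = n(n+1)(2n+1)/24 - sum(t^3-t)/48 = 2310/24 - 42/48 = 95.375.
        z = (W - E[W]) / sqrt(Var[W]) = (20.5 - 27.5) / 9.7660 = -0.7168.
        Two-sided p = 2*Phi(z) = 0.473515.
Step 6: alpha = 0.05. fail to reject H0.

W+ = 20.5, W- = 34.5, W = min = 20.5, p = 0.473515, fail to reject H0.


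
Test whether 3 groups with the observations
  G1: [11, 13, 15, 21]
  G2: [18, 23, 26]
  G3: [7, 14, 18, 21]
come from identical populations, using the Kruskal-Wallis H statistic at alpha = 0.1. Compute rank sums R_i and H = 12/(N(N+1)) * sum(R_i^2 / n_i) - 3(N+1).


Step 1: Combine all N = 11 observations and assign midranks.
sorted (value, group, rank): (7,G3,1), (11,G1,2), (13,G1,3), (14,G3,4), (15,G1,5), (18,G2,6.5), (18,G3,6.5), (21,G1,8.5), (21,G3,8.5), (23,G2,10), (26,G2,11)
Step 2: Sum ranks within each group.
R_1 = 18.5 (n_1 = 4)
R_2 = 27.5 (n_2 = 3)
R_3 = 20 (n_3 = 4)
Step 3: H = 12/(N(N+1)) * sum(R_i^2/n_i) - 3(N+1)
     = 12/(11*12) * (18.5^2/4 + 27.5^2/3 + 20^2/4) - 3*12
     = 0.090909 * 437.646 - 36
     = 3.785985.
Step 4: Ties present; correction factor C = 1 - 12/(11^3 - 11) = 0.990909. Corrected H = 3.785985 / 0.990909 = 3.820719.
Step 5: Under H0, H ~ chi^2(2); p-value = 0.148027.
Step 6: alpha = 0.1. fail to reject H0.

H = 3.8207, df = 2, p = 0.148027, fail to reject H0.


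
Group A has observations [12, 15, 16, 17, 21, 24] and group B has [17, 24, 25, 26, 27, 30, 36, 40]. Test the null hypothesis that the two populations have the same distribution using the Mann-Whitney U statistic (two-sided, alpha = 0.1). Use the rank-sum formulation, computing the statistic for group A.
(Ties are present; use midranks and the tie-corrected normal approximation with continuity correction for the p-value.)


Step 1: Combine and sort all 14 observations; assign midranks.
sorted (value, group): (12,X), (15,X), (16,X), (17,X), (17,Y), (21,X), (24,X), (24,Y), (25,Y), (26,Y), (27,Y), (30,Y), (36,Y), (40,Y)
ranks: 12->1, 15->2, 16->3, 17->4.5, 17->4.5, 21->6, 24->7.5, 24->7.5, 25->9, 26->10, 27->11, 30->12, 36->13, 40->14
Step 2: Rank sum for X: R1 = 1 + 2 + 3 + 4.5 + 6 + 7.5 = 24.
Step 3: U_X = R1 - n1(n1+1)/2 = 24 - 6*7/2 = 24 - 21 = 3.
       U_Y = n1*n2 - U_X = 48 - 3 = 45.
Step 4: Ties are present, so use the tie-corrected normal approximation (with continuity correction) for the p-value.
Step 5: p-value = 0.007993; compare to alpha = 0.1. reject H0.

U_X = 3, p = 0.007993, reject H0 at alpha = 0.1.


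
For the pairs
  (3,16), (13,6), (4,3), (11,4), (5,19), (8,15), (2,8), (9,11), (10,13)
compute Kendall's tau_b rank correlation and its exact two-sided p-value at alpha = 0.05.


Step 1: Enumerate the 36 unordered pairs (i,j) with i<j and classify each by sign(x_j-x_i) * sign(y_j-y_i).
  (1,2):dx=+10,dy=-10->D; (1,3):dx=+1,dy=-13->D; (1,4):dx=+8,dy=-12->D; (1,5):dx=+2,dy=+3->C
  (1,6):dx=+5,dy=-1->D; (1,7):dx=-1,dy=-8->C; (1,8):dx=+6,dy=-5->D; (1,9):dx=+7,dy=-3->D
  (2,3):dx=-9,dy=-3->C; (2,4):dx=-2,dy=-2->C; (2,5):dx=-8,dy=+13->D; (2,6):dx=-5,dy=+9->D
  (2,7):dx=-11,dy=+2->D; (2,8):dx=-4,dy=+5->D; (2,9):dx=-3,dy=+7->D; (3,4):dx=+7,dy=+1->C
  (3,5):dx=+1,dy=+16->C; (3,6):dx=+4,dy=+12->C; (3,7):dx=-2,dy=+5->D; (3,8):dx=+5,dy=+8->C
  (3,9):dx=+6,dy=+10->C; (4,5):dx=-6,dy=+15->D; (4,6):dx=-3,dy=+11->D; (4,7):dx=-9,dy=+4->D
  (4,8):dx=-2,dy=+7->D; (4,9):dx=-1,dy=+9->D; (5,6):dx=+3,dy=-4->D; (5,7):dx=-3,dy=-11->C
  (5,8):dx=+4,dy=-8->D; (5,9):dx=+5,dy=-6->D; (6,7):dx=-6,dy=-7->C; (6,8):dx=+1,dy=-4->D
  (6,9):dx=+2,dy=-2->D; (7,8):dx=+7,dy=+3->C; (7,9):dx=+8,dy=+5->C; (8,9):dx=+1,dy=+2->C
Step 2: C = 14, D = 22, total pairs = 36.
Step 3: tau = (C - D)/(n(n-1)/2) = (14 - 22)/36 = -0.222222.
Step 4: Exact two-sided p-value (enumerate n! = 362880 permutations of y under H0): p = 0.476709.
Step 5: alpha = 0.05. fail to reject H0.

tau_b = -0.2222 (C=14, D=22), p = 0.476709, fail to reject H0.


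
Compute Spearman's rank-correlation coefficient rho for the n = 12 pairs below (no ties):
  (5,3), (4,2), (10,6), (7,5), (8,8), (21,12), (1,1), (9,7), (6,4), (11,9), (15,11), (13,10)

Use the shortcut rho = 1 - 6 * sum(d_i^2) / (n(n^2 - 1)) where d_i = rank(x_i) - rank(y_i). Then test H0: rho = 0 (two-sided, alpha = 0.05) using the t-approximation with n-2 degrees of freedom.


Step 1: Rank x and y separately (midranks; no ties here).
rank(x): 5->3, 4->2, 10->8, 7->5, 8->6, 21->12, 1->1, 9->7, 6->4, 11->9, 15->11, 13->10
rank(y): 3->3, 2->2, 6->6, 5->5, 8->8, 12->12, 1->1, 7->7, 4->4, 9->9, 11->11, 10->10
Step 2: d_i = R_x(i) - R_y(i); compute d_i^2.
  (3-3)^2=0, (2-2)^2=0, (8-6)^2=4, (5-5)^2=0, (6-8)^2=4, (12-12)^2=0, (1-1)^2=0, (7-7)^2=0, (4-4)^2=0, (9-9)^2=0, (11-11)^2=0, (10-10)^2=0
sum(d^2) = 8.
Step 3: rho = 1 - 6*8 / (12*(12^2 - 1)) = 1 - 48/1716 = 0.972028.
Step 4: Under H0, t = rho * sqrt((n-2)/(1-rho^2)) = 13.0876 ~ t(10).
Step 5: Two-sided p-value from the t-distribution with 10 df = 0.000000.
Step 6: alpha = 0.05. reject H0.

rho = 0.9720, p = 0.000000, reject H0 at alpha = 0.05.


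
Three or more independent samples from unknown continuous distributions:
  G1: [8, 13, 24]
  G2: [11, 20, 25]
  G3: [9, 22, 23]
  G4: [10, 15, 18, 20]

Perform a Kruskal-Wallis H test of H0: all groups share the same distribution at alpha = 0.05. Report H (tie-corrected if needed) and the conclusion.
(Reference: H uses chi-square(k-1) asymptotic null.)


Step 1: Combine all N = 13 observations and assign midranks.
sorted (value, group, rank): (8,G1,1), (9,G3,2), (10,G4,3), (11,G2,4), (13,G1,5), (15,G4,6), (18,G4,7), (20,G2,8.5), (20,G4,8.5), (22,G3,10), (23,G3,11), (24,G1,12), (25,G2,13)
Step 2: Sum ranks within each group.
R_1 = 18 (n_1 = 3)
R_2 = 25.5 (n_2 = 3)
R_3 = 23 (n_3 = 3)
R_4 = 24.5 (n_4 = 4)
Step 3: H = 12/(N(N+1)) * sum(R_i^2/n_i) - 3(N+1)
     = 12/(13*14) * (18^2/3 + 25.5^2/3 + 23^2/3 + 24.5^2/4) - 3*14
     = 0.065934 * 651.146 - 42
     = 0.932692.
Step 4: Ties present; correction factor C = 1 - 6/(13^3 - 13) = 0.997253. Corrected H = 0.932692 / 0.997253 = 0.935262.
Step 5: Under H0, H ~ chi^2(3); p-value = 0.816911.
Step 6: alpha = 0.05. fail to reject H0.

H = 0.9353, df = 3, p = 0.816911, fail to reject H0.


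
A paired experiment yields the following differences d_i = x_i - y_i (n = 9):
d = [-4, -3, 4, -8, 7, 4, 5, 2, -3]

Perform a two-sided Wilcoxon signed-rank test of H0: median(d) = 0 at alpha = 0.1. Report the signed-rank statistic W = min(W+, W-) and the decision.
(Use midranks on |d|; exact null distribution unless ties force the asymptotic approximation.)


Step 1: Drop any zero differences (none here) and take |d_i|.
|d| = [4, 3, 4, 8, 7, 4, 5, 2, 3]
Step 2: Midrank |d_i| (ties get averaged ranks).
ranks: |4|->5, |3|->2.5, |4|->5, |8|->9, |7|->8, |4|->5, |5|->7, |2|->1, |3|->2.5
Step 3: Attach original signs; sum ranks with positive sign and with negative sign.
W+ = 5 + 8 + 5 + 7 + 1 = 26
W- = 5 + 2.5 + 9 + 2.5 = 19
(Check: W+ + W- = 45 should equal n(n+1)/2 = 45.)
Step 4: Test statistic W = min(W+, W-) = 19.
Step 5: Ties in |d|, so use the tie-corrected normal approximation.
        E[W] = n(n+1)/4 = 9*10/4 = 22.5.
        Tie groups: |d|=3 (t=2), |d|=4 (t=3); sum(t^3 - t) = 30.
        Var[W] = n(n+1)(2n+1)/24 - sum(t^3-t)/48 = 1710/24 - 30/48 = 70.625.
        z = (W - E[W]) / sqrt(Var[W]) = (19 - 22.5) / 8.4039 = -0.4165.
        Two-sided p = 2*Phi(z) = 0.677063.
Step 6: alpha = 0.1. fail to reject H0.

W+ = 26, W- = 19, W = min = 19, p = 0.677063, fail to reject H0.


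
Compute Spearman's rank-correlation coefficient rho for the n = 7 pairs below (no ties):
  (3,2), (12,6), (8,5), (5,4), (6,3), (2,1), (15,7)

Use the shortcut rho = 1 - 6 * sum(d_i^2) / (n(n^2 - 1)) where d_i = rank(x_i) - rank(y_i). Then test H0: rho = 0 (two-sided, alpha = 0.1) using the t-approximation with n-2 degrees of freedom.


Step 1: Rank x and y separately (midranks; no ties here).
rank(x): 3->2, 12->6, 8->5, 5->3, 6->4, 2->1, 15->7
rank(y): 2->2, 6->6, 5->5, 4->4, 3->3, 1->1, 7->7
Step 2: d_i = R_x(i) - R_y(i); compute d_i^2.
  (2-2)^2=0, (6-6)^2=0, (5-5)^2=0, (3-4)^2=1, (4-3)^2=1, (1-1)^2=0, (7-7)^2=0
sum(d^2) = 2.
Step 3: rho = 1 - 6*2 / (7*(7^2 - 1)) = 1 - 12/336 = 0.964286.
Step 4: Under H0, t = rho * sqrt((n-2)/(1-rho^2)) = 8.1408 ~ t(5).
Step 5: Two-sided p-value from the t-distribution with 5 df = 0.000454.
Step 6: alpha = 0.1. reject H0.

rho = 0.9643, p = 0.000454, reject H0 at alpha = 0.1.


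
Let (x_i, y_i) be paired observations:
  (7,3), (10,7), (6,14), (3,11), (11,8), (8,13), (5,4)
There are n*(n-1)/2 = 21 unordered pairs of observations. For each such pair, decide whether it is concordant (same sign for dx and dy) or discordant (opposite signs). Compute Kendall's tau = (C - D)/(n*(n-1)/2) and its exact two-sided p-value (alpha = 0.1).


Step 1: Enumerate the 21 unordered pairs (i,j) with i<j and classify each by sign(x_j-x_i) * sign(y_j-y_i).
  (1,2):dx=+3,dy=+4->C; (1,3):dx=-1,dy=+11->D; (1,4):dx=-4,dy=+8->D; (1,5):dx=+4,dy=+5->C
  (1,6):dx=+1,dy=+10->C; (1,7):dx=-2,dy=+1->D; (2,3):dx=-4,dy=+7->D; (2,4):dx=-7,dy=+4->D
  (2,5):dx=+1,dy=+1->C; (2,6):dx=-2,dy=+6->D; (2,7):dx=-5,dy=-3->C; (3,4):dx=-3,dy=-3->C
  (3,5):dx=+5,dy=-6->D; (3,6):dx=+2,dy=-1->D; (3,7):dx=-1,dy=-10->C; (4,5):dx=+8,dy=-3->D
  (4,6):dx=+5,dy=+2->C; (4,7):dx=+2,dy=-7->D; (5,6):dx=-3,dy=+5->D; (5,7):dx=-6,dy=-4->C
  (6,7):dx=-3,dy=-9->C
Step 2: C = 10, D = 11, total pairs = 21.
Step 3: tau = (C - D)/(n(n-1)/2) = (10 - 11)/21 = -0.047619.
Step 4: Exact two-sided p-value (enumerate n! = 5040 permutations of y under H0): p = 1.000000.
Step 5: alpha = 0.1. fail to reject H0.

tau_b = -0.0476 (C=10, D=11), p = 1.000000, fail to reject H0.


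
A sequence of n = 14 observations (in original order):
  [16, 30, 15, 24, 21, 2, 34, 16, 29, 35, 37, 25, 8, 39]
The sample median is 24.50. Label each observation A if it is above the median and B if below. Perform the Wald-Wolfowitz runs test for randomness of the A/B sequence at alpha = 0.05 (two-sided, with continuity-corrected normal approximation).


Step 1: Compute median = 24.50; label A = above, B = below.
Labels in order: BABBBBABAAAABA  (n_A = 7, n_B = 7)
Step 2: Count runs R = 8.
Step 3: Under H0 (random ordering), E[R] = 2*n_A*n_B/(n_A+n_B) + 1 = 2*7*7/14 + 1 = 8.0000.
        Var[R] = 2*n_A*n_B*(2*n_A*n_B - n_A - n_B) / ((n_A+n_B)^2 * (n_A+n_B-1)) = 8232/2548 = 3.2308.
        SD[R] = 1.7974.
Step 4: R = E[R], so z = 0 with no continuity correction.
Step 5: Two-sided p-value via normal approximation = 2*(1 - Phi(|z|)) = 1.000000.
Step 6: alpha = 0.05. fail to reject H0.

R = 8, z = 0.0000, p = 1.000000, fail to reject H0.


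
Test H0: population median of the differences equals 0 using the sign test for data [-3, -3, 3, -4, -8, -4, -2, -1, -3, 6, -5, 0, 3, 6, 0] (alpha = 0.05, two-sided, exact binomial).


Step 1: Discard zero differences. Original n = 15; n_eff = number of nonzero differences = 13.
Nonzero differences (with sign): -3, -3, +3, -4, -8, -4, -2, -1, -3, +6, -5, +3, +6
Step 2: Count signs: positive = 4, negative = 9.
Step 3: Under H0: P(positive) = 0.5, so the number of positives S ~ Bin(13, 0.5).
Step 4: Two-sided exact p-value = sum of Bin(13,0.5) probabilities at or below the observed probability = 0.266846.
Step 5: alpha = 0.05. fail to reject H0.

n_eff = 13, pos = 4, neg = 9, p = 0.266846, fail to reject H0.


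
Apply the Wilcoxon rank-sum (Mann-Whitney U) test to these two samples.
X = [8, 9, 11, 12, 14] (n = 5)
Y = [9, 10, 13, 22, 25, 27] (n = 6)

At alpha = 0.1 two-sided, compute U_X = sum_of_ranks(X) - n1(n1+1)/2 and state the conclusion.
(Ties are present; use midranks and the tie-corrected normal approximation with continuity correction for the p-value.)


Step 1: Combine and sort all 11 observations; assign midranks.
sorted (value, group): (8,X), (9,X), (9,Y), (10,Y), (11,X), (12,X), (13,Y), (14,X), (22,Y), (25,Y), (27,Y)
ranks: 8->1, 9->2.5, 9->2.5, 10->4, 11->5, 12->6, 13->7, 14->8, 22->9, 25->10, 27->11
Step 2: Rank sum for X: R1 = 1 + 2.5 + 5 + 6 + 8 = 22.5.
Step 3: U_X = R1 - n1(n1+1)/2 = 22.5 - 5*6/2 = 22.5 - 15 = 7.5.
       U_Y = n1*n2 - U_X = 30 - 7.5 = 22.5.
Step 4: Ties are present, so use the tie-corrected normal approximation (with continuity correction) for the p-value.
Step 5: p-value = 0.200217; compare to alpha = 0.1. fail to reject H0.

U_X = 7.5, p = 0.200217, fail to reject H0 at alpha = 0.1.


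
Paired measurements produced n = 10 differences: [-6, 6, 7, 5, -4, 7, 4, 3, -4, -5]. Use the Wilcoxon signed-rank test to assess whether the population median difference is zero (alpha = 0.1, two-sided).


Step 1: Drop any zero differences (none here) and take |d_i|.
|d| = [6, 6, 7, 5, 4, 7, 4, 3, 4, 5]
Step 2: Midrank |d_i| (ties get averaged ranks).
ranks: |6|->7.5, |6|->7.5, |7|->9.5, |5|->5.5, |4|->3, |7|->9.5, |4|->3, |3|->1, |4|->3, |5|->5.5
Step 3: Attach original signs; sum ranks with positive sign and with negative sign.
W+ = 7.5 + 9.5 + 5.5 + 9.5 + 3 + 1 = 36
W- = 7.5 + 3 + 3 + 5.5 = 19
(Check: W+ + W- = 55 should equal n(n+1)/2 = 55.)
Step 4: Test statistic W = min(W+, W-) = 19.
Step 5: Ties in |d|, so use the tie-corrected normal approximation.
        E[W] = n(n+1)/4 = 10*11/4 = 27.5.
        Tie groups: |d|=4 (t=3), |d|=5 (t=2), |d|=6 (t=2), |d|=7 (t=2); sum(t^3 - t) = 42.
        Var[W] = n(n+1)(2n+1)/24 - sum(t^3-t)/48 = 2310/24 - 42/48 = 95.375.
        z = (W - E[W]) / sqrt(Var[W]) = (19 - 27.5) / 9.7660 = -0.8704.
        Two-sided p = 2*Phi(z) = 0.384101.
Step 6: alpha = 0.1. fail to reject H0.

W+ = 36, W- = 19, W = min = 19, p = 0.384101, fail to reject H0.


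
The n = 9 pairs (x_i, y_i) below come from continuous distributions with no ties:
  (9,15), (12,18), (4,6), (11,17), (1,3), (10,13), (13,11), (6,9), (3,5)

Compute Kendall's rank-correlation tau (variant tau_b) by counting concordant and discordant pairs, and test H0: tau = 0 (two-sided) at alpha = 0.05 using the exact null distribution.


Step 1: Enumerate the 36 unordered pairs (i,j) with i<j and classify each by sign(x_j-x_i) * sign(y_j-y_i).
  (1,2):dx=+3,dy=+3->C; (1,3):dx=-5,dy=-9->C; (1,4):dx=+2,dy=+2->C; (1,5):dx=-8,dy=-12->C
  (1,6):dx=+1,dy=-2->D; (1,7):dx=+4,dy=-4->D; (1,8):dx=-3,dy=-6->C; (1,9):dx=-6,dy=-10->C
  (2,3):dx=-8,dy=-12->C; (2,4):dx=-1,dy=-1->C; (2,5):dx=-11,dy=-15->C; (2,6):dx=-2,dy=-5->C
  (2,7):dx=+1,dy=-7->D; (2,8):dx=-6,dy=-9->C; (2,9):dx=-9,dy=-13->C; (3,4):dx=+7,dy=+11->C
  (3,5):dx=-3,dy=-3->C; (3,6):dx=+6,dy=+7->C; (3,7):dx=+9,dy=+5->C; (3,8):dx=+2,dy=+3->C
  (3,9):dx=-1,dy=-1->C; (4,5):dx=-10,dy=-14->C; (4,6):dx=-1,dy=-4->C; (4,7):dx=+2,dy=-6->D
  (4,8):dx=-5,dy=-8->C; (4,9):dx=-8,dy=-12->C; (5,6):dx=+9,dy=+10->C; (5,7):dx=+12,dy=+8->C
  (5,8):dx=+5,dy=+6->C; (5,9):dx=+2,dy=+2->C; (6,7):dx=+3,dy=-2->D; (6,8):dx=-4,dy=-4->C
  (6,9):dx=-7,dy=-8->C; (7,8):dx=-7,dy=-2->C; (7,9):dx=-10,dy=-6->C; (8,9):dx=-3,dy=-4->C
Step 2: C = 31, D = 5, total pairs = 36.
Step 3: tau = (C - D)/(n(n-1)/2) = (31 - 5)/36 = 0.722222.
Step 4: Exact two-sided p-value (enumerate n! = 362880 permutations of y under H0): p = 0.005886.
Step 5: alpha = 0.05. reject H0.

tau_b = 0.7222 (C=31, D=5), p = 0.005886, reject H0.


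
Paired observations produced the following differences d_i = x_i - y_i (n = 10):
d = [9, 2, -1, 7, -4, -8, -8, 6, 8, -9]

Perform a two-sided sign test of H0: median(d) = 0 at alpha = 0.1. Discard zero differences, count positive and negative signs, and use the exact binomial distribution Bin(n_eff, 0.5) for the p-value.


Step 1: Discard zero differences. Original n = 10; n_eff = number of nonzero differences = 10.
Nonzero differences (with sign): +9, +2, -1, +7, -4, -8, -8, +6, +8, -9
Step 2: Count signs: positive = 5, negative = 5.
Step 3: Under H0: P(positive) = 0.5, so the number of positives S ~ Bin(10, 0.5).
Step 4: Two-sided exact p-value = sum of Bin(10,0.5) probabilities at or below the observed probability = 1.000000.
Step 5: alpha = 0.1. fail to reject H0.

n_eff = 10, pos = 5, neg = 5, p = 1.000000, fail to reject H0.


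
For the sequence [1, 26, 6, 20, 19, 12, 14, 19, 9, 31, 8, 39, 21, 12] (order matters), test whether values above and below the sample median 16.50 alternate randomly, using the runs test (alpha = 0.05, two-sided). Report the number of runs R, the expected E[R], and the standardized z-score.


Step 1: Compute median = 16.50; label A = above, B = below.
Labels in order: BABAABBABABAAB  (n_A = 7, n_B = 7)
Step 2: Count runs R = 11.
Step 3: Under H0 (random ordering), E[R] = 2*n_A*n_B/(n_A+n_B) + 1 = 2*7*7/14 + 1 = 8.0000.
        Var[R] = 2*n_A*n_B*(2*n_A*n_B - n_A - n_B) / ((n_A+n_B)^2 * (n_A+n_B-1)) = 8232/2548 = 3.2308.
        SD[R] = 1.7974.
Step 4: Continuity-corrected z = (R - 0.5 - E[R]) / SD[R] = (11 - 0.5 - 8.0000) / 1.7974 = 1.3909.
Step 5: Two-sided p-value via normal approximation = 2*(1 - Phi(|z|)) = 0.164264.
Step 6: alpha = 0.05. fail to reject H0.

R = 11, z = 1.3909, p = 0.164264, fail to reject H0.


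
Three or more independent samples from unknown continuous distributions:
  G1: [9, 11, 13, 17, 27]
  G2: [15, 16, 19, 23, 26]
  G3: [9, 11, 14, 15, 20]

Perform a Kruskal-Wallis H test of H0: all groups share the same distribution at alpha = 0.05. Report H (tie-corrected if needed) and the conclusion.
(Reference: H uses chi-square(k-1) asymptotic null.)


Step 1: Combine all N = 15 observations and assign midranks.
sorted (value, group, rank): (9,G1,1.5), (9,G3,1.5), (11,G1,3.5), (11,G3,3.5), (13,G1,5), (14,G3,6), (15,G2,7.5), (15,G3,7.5), (16,G2,9), (17,G1,10), (19,G2,11), (20,G3,12), (23,G2,13), (26,G2,14), (27,G1,15)
Step 2: Sum ranks within each group.
R_1 = 35 (n_1 = 5)
R_2 = 54.5 (n_2 = 5)
R_3 = 30.5 (n_3 = 5)
Step 3: H = 12/(N(N+1)) * sum(R_i^2/n_i) - 3(N+1)
     = 12/(15*16) * (35^2/5 + 54.5^2/5 + 30.5^2/5) - 3*16
     = 0.050000 * 1025.1 - 48
     = 3.255000.
Step 4: Ties present; correction factor C = 1 - 18/(15^3 - 15) = 0.994643. Corrected H = 3.255000 / 0.994643 = 3.272531.
Step 5: Under H0, H ~ chi^2(2); p-value = 0.194706.
Step 6: alpha = 0.05. fail to reject H0.

H = 3.2725, df = 2, p = 0.194706, fail to reject H0.


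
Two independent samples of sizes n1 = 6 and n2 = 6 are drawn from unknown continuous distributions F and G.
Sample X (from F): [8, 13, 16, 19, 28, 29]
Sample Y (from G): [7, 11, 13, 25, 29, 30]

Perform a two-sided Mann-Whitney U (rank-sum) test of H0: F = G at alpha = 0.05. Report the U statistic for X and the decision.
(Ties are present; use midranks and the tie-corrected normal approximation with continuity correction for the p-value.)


Step 1: Combine and sort all 12 observations; assign midranks.
sorted (value, group): (7,Y), (8,X), (11,Y), (13,X), (13,Y), (16,X), (19,X), (25,Y), (28,X), (29,X), (29,Y), (30,Y)
ranks: 7->1, 8->2, 11->3, 13->4.5, 13->4.5, 16->6, 19->7, 25->8, 28->9, 29->10.5, 29->10.5, 30->12
Step 2: Rank sum for X: R1 = 2 + 4.5 + 6 + 7 + 9 + 10.5 = 39.
Step 3: U_X = R1 - n1(n1+1)/2 = 39 - 6*7/2 = 39 - 21 = 18.
       U_Y = n1*n2 - U_X = 36 - 18 = 18.
Step 4: Ties are present, so use the tie-corrected normal approximation (with continuity correction) for the p-value.
Step 5: p-value = 1.000000; compare to alpha = 0.05. fail to reject H0.

U_X = 18, p = 1.000000, fail to reject H0 at alpha = 0.05.
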